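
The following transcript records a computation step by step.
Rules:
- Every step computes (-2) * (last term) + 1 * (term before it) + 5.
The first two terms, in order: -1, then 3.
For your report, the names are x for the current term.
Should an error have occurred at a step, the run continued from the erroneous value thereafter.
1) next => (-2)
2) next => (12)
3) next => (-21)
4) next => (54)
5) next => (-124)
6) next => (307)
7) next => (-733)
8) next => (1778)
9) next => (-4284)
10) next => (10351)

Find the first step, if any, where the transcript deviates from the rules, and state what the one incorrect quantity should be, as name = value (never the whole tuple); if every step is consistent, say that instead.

step 4, x = 59

step 1: x = -2*(3) + (1)*(-1) + (5) = -2 -> exactly as logged
step 2: x = -2*(-2) + (1)*(3) + (5) = 12 -> in agreement
step 3: x = -2*(12) + (1)*(-2) + (5) = -21 -> agrees with the transcript
step 4: x = -2*(-21) + (1)*(12) + (5) = 59 -> this is not what the transcript shows
First deviation found at step 4; the corrected entry is x = 59.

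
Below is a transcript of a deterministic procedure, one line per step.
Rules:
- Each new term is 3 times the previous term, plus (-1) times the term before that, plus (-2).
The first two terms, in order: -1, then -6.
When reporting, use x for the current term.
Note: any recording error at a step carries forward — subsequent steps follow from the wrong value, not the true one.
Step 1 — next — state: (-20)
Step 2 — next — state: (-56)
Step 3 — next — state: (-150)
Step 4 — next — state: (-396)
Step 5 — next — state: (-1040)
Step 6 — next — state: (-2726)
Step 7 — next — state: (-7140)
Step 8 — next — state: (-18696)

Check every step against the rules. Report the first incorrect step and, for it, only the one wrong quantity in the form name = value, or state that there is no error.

step 1: x = 3*(-6) + (-1)*(-1) + (-2) = -19 -> this is not what the transcript shows
First incorrect step: 1; the correct value is x = -19.

step 1, x = -19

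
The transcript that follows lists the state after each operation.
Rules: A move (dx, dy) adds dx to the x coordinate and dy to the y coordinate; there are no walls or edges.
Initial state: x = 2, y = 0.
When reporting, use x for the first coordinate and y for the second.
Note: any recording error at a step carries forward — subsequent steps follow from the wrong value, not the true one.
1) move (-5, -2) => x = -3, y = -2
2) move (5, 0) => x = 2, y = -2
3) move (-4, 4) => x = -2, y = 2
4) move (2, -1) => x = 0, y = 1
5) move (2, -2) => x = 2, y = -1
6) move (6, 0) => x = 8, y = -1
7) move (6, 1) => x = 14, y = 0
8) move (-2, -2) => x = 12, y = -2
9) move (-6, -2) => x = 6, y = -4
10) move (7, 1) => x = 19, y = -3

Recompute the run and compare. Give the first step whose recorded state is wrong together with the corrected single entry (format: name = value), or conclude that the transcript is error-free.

Recomputing the run from the initial state:
step 1: x = -3, y = -2
step 2: x = 2, y = -2
step 3: x = -2, y = 2
step 4: x = 0, y = 1
step 5: x = 2, y = -1
step 6: x = 8, y = -1
step 7: x = 14, y = 0
step 8: x = 12, y = -2
step 9: x = 6, y = -4
step 10: x = 13, y = -3
The first disagreement with the transcript is at step 10, where the value should be x = 13.

step 10, x = 13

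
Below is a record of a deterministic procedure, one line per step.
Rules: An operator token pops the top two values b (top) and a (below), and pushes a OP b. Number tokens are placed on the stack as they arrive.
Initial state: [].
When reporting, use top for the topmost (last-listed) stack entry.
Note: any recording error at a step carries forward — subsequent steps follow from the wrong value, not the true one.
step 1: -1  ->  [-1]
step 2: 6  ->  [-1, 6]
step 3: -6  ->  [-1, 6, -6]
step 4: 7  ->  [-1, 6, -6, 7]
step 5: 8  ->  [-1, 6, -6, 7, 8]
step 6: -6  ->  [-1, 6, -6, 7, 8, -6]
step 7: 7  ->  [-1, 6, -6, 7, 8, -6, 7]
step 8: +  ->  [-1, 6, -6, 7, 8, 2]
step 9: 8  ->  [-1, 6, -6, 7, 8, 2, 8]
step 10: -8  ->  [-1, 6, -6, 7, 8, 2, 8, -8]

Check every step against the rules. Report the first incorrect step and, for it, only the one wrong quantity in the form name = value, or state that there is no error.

Recomputing the run from the initial state:
step 1: [-1]
step 2: [-1, 6]
step 3: [-1, 6, -6]
step 4: [-1, 6, -6, 7]
step 5: [-1, 6, -6, 7, 8]
step 6: [-1, 6, -6, 7, 8, -6]
step 7: [-1, 6, -6, 7, 8, -6, 7]
step 8: [-1, 6, -6, 7, 8, 1]
step 9: [-1, 6, -6, 7, 8, 1, 8]
step 10: [-1, 6, -6, 7, 8, 1, 8, -8]
The first disagreement with the record is at step 8, where the value should be top = 1.

step 8, top = 1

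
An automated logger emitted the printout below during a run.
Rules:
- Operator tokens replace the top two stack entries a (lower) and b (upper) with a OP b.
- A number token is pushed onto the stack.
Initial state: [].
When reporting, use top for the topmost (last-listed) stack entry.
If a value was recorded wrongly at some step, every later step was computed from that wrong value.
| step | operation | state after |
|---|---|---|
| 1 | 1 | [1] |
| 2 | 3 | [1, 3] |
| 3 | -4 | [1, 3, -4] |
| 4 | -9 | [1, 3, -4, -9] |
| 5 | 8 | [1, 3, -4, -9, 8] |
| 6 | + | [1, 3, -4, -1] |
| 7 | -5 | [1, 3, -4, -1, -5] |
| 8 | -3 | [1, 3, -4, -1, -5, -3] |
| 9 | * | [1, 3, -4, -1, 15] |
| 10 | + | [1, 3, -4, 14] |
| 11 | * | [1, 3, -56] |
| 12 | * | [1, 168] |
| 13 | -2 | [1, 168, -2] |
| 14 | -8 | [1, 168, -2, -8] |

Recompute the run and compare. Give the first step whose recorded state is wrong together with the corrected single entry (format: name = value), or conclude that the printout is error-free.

step 12, top = -168

step 1: push 1: top = 1 -> agrees with the printout
step 2: push 3: top = 3 -> checks out
step 3: push -4: top = -4 -> no discrepancy
step 4: push -9: top = -9 -> consistent with the printout
step 5: push 8: top = 8 -> agrees with the printout
step 6: -9 + 8 = -1 -> consistent with the printout
step 7: push -5: top = -5 -> agrees with the printout
step 8: push -3: top = -3 -> verified
step 9: -5 * -3 = 15 -> consistent with the printout
step 10: -1 + 15 = 14 -> matches
step 11: -4 * 14 = -56 -> agrees with the printout
step 12: 3 * -56 = -168 -> the recorded entry deviates here
Step 12 is the first one off; corrected, top = -168.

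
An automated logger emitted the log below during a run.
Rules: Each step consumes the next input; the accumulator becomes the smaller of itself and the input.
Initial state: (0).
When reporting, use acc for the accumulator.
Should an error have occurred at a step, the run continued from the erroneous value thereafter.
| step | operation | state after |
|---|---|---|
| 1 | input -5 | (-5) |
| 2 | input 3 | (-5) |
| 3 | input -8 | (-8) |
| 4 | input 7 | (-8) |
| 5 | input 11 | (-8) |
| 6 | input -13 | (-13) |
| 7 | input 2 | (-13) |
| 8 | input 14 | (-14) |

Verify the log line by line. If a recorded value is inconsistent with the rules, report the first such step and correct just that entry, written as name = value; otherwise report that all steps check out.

step 8, acc = -13

1. acc = min(0, -5) = -5 (verified)
2. acc = min(-5, 3) = -5 (consistent with the log)
3. acc = min(-5, -8) = -8 (same as recorded)
4. acc = min(-8, 7) = -8 (verified)
5. acc = min(-8, 11) = -8 (exactly as logged)
6. acc = min(-8, -13) = -13 (matches)
7. acc = min(-13, 2) = -13 (same as recorded)
8. acc = min(-13, 14) = -13 (the log has a different value)
Step 8 is the first one off; corrected, acc = -13.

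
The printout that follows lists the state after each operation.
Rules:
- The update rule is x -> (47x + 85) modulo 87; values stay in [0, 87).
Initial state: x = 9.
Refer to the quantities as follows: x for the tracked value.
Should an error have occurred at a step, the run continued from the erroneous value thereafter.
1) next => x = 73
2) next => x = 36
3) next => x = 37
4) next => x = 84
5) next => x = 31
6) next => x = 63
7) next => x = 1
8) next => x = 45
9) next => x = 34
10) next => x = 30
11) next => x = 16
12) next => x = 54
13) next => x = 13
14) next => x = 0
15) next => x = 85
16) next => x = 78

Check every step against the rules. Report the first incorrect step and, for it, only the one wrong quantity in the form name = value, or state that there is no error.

step 9, x = 25

Recomputing the run from the initial state:
step 1: x = 73
step 2: x = 36
step 3: x = 37
step 4: x = 84
step 5: x = 31
step 6: x = 63
step 7: x = 1
step 8: x = 45
step 9: x = 25
step 10: x = 42
step 11: x = 58
step 12: x = 27
step 13: x = 49
step 14: x = 39
step 15: x = 4
step 16: x = 12
The first disagreement with the printout is at step 9, where the value should be x = 25.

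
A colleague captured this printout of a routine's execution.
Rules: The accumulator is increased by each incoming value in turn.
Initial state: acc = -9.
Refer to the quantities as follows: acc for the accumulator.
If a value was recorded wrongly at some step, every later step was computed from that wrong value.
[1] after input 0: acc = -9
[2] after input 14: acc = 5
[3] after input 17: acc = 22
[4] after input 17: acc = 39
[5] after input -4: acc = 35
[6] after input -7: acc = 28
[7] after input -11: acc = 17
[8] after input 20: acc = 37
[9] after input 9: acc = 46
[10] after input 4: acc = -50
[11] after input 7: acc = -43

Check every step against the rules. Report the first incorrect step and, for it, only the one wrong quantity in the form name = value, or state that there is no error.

1. acc = -9 + 0 = -9 (same as recorded)
2. acc = -9 + 14 = 5 (in agreement)
3. acc = 5 + 17 = 22 (checks out)
4. acc = 22 + 17 = 39 (checks out)
5. acc = 39 + -4 = 35 (consistent with the printout)
6. acc = 35 + -7 = 28 (same as recorded)
7. acc = 28 + -11 = 17 (exactly as logged)
8. acc = 17 + 20 = 37 (in agreement)
9. acc = 37 + 9 = 46 (confirmed correct)
10. acc = 46 + 4 = 50 (the recorded entry deviates here)
Step 10 is the first one off; corrected, acc = 50.

step 10, acc = 50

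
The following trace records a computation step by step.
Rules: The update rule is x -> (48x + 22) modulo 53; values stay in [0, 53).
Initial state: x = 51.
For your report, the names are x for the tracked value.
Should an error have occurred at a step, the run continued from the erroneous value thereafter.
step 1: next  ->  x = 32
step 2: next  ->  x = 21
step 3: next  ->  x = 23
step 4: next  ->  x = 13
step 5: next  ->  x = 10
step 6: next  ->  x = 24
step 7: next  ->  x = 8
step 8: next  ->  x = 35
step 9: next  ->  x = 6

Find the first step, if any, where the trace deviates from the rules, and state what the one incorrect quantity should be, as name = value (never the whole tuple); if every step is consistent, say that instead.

step 1: x = (48*51 + 22) mod 53 = 32 -> in agreement
step 2: x = (48*32 + 22) mod 53 = 21 -> no discrepancy
step 3: x = (48*21 + 22) mod 53 = 23 -> consistent with the trace
step 4: x = (48*23 + 22) mod 53 = 13 -> confirmed correct
step 5: x = (48*13 + 22) mod 53 = 10 -> matches
step 6: x = (48*10 + 22) mod 53 = 25 -> the entry is off here
First incorrect step: 6; the correct value is x = 25.

step 6, x = 25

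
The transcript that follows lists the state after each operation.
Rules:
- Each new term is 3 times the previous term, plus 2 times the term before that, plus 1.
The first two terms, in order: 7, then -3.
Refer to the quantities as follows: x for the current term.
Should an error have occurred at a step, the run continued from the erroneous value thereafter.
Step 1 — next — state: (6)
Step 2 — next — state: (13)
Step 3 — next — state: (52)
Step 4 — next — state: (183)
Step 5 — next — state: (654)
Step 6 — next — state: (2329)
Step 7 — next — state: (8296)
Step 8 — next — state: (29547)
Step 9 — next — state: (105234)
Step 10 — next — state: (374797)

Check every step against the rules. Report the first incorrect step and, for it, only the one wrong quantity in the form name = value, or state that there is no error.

no error

Recomputing the run from the initial state:
step 1: x = 6
step 2: x = 13
step 3: x = 52
step 4: x = 183
step 5: x = 654
step 6: x = 2329
step 7: x = 8296
step 8: x = 29547
step 9: x = 105234
step 10: x = 374797
This matches the transcript at every step.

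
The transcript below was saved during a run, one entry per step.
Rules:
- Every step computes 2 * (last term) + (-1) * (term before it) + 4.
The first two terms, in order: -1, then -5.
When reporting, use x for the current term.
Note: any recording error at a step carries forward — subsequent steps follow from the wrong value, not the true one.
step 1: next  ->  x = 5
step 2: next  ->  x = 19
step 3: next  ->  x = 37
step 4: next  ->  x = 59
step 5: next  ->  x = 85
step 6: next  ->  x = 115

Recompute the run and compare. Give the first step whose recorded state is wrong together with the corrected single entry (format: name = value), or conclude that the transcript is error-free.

step 1, x = -5

Step 1: x = 2*(-5) + (-1)*(-1) + (4) = -5 — the entry is off here.
Conclusion: step 1 carries the first error; the entry should be x = -5.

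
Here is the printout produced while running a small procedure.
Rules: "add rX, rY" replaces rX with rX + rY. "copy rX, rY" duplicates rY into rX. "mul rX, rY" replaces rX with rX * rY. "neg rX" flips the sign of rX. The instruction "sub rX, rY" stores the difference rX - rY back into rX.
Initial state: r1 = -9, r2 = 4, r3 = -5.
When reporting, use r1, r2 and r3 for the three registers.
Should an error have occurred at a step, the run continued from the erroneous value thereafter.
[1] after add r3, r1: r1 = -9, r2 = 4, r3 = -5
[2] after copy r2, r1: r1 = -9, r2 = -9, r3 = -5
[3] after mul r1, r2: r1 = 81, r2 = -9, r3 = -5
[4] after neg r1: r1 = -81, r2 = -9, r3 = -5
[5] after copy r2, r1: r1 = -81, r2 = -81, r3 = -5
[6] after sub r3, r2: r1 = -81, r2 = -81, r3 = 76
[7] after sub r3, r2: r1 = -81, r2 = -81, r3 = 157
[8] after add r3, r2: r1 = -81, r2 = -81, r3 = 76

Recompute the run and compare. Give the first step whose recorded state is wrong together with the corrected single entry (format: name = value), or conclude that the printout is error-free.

Step 1: r3 = -5 + -9 = -14 — this is not what the printout shows.
The earliest wrong entry is at step 1: it should read r3 = -14.

step 1, r3 = -14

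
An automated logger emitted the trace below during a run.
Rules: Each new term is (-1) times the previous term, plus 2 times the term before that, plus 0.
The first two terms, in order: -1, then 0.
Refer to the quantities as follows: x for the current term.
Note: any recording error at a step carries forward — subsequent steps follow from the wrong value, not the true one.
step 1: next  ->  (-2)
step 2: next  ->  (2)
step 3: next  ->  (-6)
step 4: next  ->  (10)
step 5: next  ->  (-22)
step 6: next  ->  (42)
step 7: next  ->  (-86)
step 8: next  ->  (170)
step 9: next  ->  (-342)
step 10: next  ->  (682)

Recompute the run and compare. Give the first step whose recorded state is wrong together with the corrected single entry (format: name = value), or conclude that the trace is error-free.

no error

step 1: x = -1*(0) + (2)*(-1) + (0) = -2 -> consistent with the trace
step 2: x = -1*(-2) + (2)*(0) + (0) = 2 -> same as recorded
step 3: x = -1*(2) + (2)*(-2) + (0) = -6 -> matches
step 4: x = -1*(-6) + (2)*(2) + (0) = 10 -> no discrepancy
step 5: x = -1*(10) + (2)*(-6) + (0) = -22 -> checks out
step 6: x = -1*(-22) + (2)*(10) + (0) = 42 -> no discrepancy
step 7: x = -1*(42) + (2)*(-22) + (0) = -86 -> verified
step 8: x = -1*(-86) + (2)*(42) + (0) = 170 -> in agreement
step 9: x = -1*(170) + (2)*(-86) + (0) = -342 -> same as recorded
step 10: x = -1*(-342) + (2)*(170) + (0) = 682 -> agrees with the trace
All entries verified; no error found.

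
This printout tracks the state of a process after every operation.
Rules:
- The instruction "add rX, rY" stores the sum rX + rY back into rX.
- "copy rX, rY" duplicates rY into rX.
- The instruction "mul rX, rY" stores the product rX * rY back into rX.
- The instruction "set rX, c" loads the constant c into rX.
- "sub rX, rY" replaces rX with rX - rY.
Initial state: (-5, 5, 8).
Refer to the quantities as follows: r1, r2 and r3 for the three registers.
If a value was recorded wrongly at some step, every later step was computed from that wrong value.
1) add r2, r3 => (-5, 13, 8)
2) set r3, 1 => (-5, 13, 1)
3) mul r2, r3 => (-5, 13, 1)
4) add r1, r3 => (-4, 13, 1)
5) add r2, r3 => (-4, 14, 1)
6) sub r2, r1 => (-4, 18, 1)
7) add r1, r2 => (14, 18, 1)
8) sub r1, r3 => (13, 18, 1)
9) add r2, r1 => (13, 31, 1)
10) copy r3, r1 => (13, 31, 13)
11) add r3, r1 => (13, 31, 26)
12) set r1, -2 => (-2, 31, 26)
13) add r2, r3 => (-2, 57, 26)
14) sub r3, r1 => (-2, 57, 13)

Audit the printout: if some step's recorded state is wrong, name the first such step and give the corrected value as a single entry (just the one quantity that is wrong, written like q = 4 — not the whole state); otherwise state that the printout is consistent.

step 14, r3 = 28

1. r2 = 5 + 8 = 13 (no discrepancy)
2. r3 = 1 (confirmed correct)
3. r2 = 13 * 1 = 13 (checks out)
4. r1 = -5 + 1 = -4 (exactly as logged)
5. r2 = 13 + 1 = 14 (in agreement)
6. r2 = 14 - -4 = 18 (agrees with the printout)
7. r1 = -4 + 18 = 14 (exactly as logged)
8. r1 = 14 - 1 = 13 (in agreement)
9. r2 = 18 + 13 = 31 (consistent with the printout)
10. r3 = 13 (confirmed correct)
11. r3 = 13 + 13 = 26 (in agreement)
12. r1 = -2 (same as recorded)
13. r2 = 31 + 26 = 57 (exactly as logged)
14. r3 = 26 - -2 = 28 (not what was recorded)
First deviation found at step 14; the corrected entry is r3 = 28.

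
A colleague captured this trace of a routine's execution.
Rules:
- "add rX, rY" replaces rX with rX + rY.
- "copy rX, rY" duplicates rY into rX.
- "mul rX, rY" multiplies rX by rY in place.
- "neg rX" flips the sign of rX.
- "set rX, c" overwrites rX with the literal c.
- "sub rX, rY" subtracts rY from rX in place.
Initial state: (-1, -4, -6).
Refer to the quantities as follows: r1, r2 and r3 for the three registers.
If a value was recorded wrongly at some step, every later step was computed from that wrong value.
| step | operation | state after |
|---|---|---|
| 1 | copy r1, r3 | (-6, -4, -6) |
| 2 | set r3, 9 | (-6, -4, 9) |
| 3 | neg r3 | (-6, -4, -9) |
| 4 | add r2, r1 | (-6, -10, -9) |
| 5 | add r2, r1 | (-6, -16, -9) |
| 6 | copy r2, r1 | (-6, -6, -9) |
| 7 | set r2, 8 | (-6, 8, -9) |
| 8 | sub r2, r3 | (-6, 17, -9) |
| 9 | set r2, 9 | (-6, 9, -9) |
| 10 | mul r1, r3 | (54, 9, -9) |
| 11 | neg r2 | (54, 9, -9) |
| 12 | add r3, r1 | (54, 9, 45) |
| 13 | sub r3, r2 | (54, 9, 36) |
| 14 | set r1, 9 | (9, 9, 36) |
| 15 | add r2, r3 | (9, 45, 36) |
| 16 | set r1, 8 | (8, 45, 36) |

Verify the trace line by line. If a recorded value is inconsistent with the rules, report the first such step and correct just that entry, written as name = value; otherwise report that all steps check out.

step 11, r2 = -9

Recomputing the run from the initial state:
step 1: r1 = -6, r2 = -4, r3 = -6
step 2: r1 = -6, r2 = -4, r3 = 9
step 3: r1 = -6, r2 = -4, r3 = -9
step 4: r1 = -6, r2 = -10, r3 = -9
step 5: r1 = -6, r2 = -16, r3 = -9
step 6: r1 = -6, r2 = -6, r3 = -9
step 7: r1 = -6, r2 = 8, r3 = -9
step 8: r1 = -6, r2 = 17, r3 = -9
step 9: r1 = -6, r2 = 9, r3 = -9
step 10: r1 = 54, r2 = 9, r3 = -9
step 11: r1 = 54, r2 = -9, r3 = -9
step 12: r1 = 54, r2 = -9, r3 = 45
step 13: r1 = 54, r2 = -9, r3 = 54
step 14: r1 = 9, r2 = -9, r3 = 54
step 15: r1 = 9, r2 = 45, r3 = 54
step 16: r1 = 8, r2 = 45, r3 = 54
The first disagreement with the trace is at step 11, where the value should be r2 = -9.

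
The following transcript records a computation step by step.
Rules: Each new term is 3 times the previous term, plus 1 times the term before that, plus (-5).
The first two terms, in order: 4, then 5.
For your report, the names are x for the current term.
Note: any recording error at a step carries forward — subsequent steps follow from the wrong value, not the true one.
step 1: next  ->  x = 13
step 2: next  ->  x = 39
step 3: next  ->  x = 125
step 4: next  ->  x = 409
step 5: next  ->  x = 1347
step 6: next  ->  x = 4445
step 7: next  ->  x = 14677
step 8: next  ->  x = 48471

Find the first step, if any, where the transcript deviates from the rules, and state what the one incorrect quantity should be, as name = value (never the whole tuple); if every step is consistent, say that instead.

step 1, x = 14

Recomputing the run from the initial state:
step 1: x = 14
step 2: x = 42
step 3: x = 135
step 4: x = 442
step 5: x = 1456
step 6: x = 4805
step 7: x = 15866
step 8: x = 52398
The first disagreement with the transcript is at step 1, where the value should be x = 14.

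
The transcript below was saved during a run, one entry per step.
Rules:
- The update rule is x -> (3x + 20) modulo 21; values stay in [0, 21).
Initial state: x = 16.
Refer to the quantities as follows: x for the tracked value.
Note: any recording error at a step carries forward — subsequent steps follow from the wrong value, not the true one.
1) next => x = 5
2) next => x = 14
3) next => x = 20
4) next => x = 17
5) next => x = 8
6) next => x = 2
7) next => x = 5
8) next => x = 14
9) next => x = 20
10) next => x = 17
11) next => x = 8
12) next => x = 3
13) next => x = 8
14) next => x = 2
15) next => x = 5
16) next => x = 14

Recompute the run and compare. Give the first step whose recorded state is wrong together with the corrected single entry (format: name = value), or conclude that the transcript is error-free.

step 12, x = 2

Recomputing the run from the initial state:
step 1: x = 5
step 2: x = 14
step 3: x = 20
step 4: x = 17
step 5: x = 8
step 6: x = 2
step 7: x = 5
step 8: x = 14
step 9: x = 20
step 10: x = 17
step 11: x = 8
step 12: x = 2
step 13: x = 5
step 14: x = 14
step 15: x = 20
step 16: x = 17
The first disagreement with the transcript is at step 12, where the value should be x = 2.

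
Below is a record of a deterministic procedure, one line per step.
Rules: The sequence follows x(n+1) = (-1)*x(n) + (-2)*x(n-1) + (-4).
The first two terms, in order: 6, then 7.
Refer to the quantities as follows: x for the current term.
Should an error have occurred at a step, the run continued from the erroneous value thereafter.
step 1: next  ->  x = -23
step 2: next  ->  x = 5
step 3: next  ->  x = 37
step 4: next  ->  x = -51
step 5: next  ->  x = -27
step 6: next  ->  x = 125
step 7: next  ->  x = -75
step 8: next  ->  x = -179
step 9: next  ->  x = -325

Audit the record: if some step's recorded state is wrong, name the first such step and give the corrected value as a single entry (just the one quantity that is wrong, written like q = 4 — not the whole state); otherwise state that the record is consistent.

Recomputing the run from the initial state:
step 1: x = -23
step 2: x = 5
step 3: x = 37
step 4: x = -51
step 5: x = -27
step 6: x = 125
step 7: x = -75
step 8: x = -179
step 9: x = 325
The first disagreement with the record is at step 9, where the value should be x = 325.

step 9, x = 325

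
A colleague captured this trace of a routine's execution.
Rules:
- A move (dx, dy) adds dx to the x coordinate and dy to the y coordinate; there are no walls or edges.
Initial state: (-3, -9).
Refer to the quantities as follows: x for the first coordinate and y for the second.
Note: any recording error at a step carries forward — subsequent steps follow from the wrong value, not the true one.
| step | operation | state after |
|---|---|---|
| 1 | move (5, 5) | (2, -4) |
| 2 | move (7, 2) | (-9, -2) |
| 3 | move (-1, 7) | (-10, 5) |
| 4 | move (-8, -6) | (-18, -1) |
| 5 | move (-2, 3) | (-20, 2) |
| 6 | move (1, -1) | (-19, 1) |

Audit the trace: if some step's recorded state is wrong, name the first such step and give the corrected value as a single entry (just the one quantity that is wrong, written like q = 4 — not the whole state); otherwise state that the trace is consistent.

1. x = -3 + (5) = 2, y = -9 + (5) = -4 (agrees with the trace)
2. x = 2 + (7) = 9, y = -4 + (2) = -2 (the trace has a different value)
The audit stops at step 2: the recorded entry is wrong and should be x = 9.

step 2, x = 9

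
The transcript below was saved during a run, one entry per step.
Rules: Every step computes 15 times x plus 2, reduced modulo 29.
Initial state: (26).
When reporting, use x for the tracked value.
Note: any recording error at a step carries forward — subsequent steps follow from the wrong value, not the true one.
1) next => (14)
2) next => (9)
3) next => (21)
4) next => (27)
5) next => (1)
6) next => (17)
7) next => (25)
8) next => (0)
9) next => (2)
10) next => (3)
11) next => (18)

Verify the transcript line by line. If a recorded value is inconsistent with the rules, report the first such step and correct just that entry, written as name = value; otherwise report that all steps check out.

step 1, x = 15

1. x = (15*26 + 2) mod 29 = 15 (the entry is off here)
First deviation found at step 1; the corrected entry is x = 15.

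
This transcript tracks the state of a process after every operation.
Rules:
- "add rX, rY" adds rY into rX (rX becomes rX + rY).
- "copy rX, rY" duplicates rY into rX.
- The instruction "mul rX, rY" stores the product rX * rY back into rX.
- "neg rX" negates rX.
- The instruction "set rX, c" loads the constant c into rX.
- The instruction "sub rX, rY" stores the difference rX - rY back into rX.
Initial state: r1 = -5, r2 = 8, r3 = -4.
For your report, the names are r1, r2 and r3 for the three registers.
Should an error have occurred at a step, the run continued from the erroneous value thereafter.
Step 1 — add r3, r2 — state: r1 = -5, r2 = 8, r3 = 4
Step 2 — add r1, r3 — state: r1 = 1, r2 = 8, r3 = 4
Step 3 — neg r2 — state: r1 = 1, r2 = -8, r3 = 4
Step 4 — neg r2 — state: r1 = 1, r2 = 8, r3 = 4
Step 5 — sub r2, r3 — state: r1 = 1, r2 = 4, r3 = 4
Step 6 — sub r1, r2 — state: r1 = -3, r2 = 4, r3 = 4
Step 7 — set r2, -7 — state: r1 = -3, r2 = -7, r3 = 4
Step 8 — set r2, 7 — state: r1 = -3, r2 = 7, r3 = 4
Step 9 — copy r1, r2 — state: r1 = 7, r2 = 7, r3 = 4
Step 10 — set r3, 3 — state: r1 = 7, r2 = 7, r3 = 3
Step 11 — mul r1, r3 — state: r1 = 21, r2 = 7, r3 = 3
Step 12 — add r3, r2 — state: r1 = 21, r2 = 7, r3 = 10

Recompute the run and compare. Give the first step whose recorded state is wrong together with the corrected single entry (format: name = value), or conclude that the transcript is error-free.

step 2, r1 = -1

step 1: r3 = -4 + 8 = 4 -> exactly as logged
step 2: r1 = -5 + 4 = -1 -> not what was recorded
Conclusion: step 2 carries the first error; the entry should be r1 = -1.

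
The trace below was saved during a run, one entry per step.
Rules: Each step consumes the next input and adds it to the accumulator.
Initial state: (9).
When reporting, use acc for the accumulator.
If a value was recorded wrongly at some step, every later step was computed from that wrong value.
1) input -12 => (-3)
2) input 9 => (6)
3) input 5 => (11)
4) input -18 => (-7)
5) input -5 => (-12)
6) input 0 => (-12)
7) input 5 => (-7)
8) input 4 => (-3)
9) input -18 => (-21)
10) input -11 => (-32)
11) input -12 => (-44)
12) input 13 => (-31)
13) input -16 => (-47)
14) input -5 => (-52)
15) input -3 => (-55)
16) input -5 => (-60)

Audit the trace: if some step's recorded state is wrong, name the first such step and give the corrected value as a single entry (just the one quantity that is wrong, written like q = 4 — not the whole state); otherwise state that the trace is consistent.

no error

step 1: acc = 9 + -12 = -3 -> in agreement
step 2: acc = -3 + 9 = 6 -> matches
step 3: acc = 6 + 5 = 11 -> same as recorded
step 4: acc = 11 + -18 = -7 -> no discrepancy
step 5: acc = -7 + -5 = -12 -> checks out
step 6: acc = -12 + 0 = -12 -> checks out
step 7: acc = -12 + 5 = -7 -> checks out
step 8: acc = -7 + 4 = -3 -> matches
step 9: acc = -3 + -18 = -21 -> no discrepancy
step 10: acc = -21 + -11 = -32 -> in agreement
step 11: acc = -32 + -12 = -44 -> agrees with the trace
step 12: acc = -44 + 13 = -31 -> no discrepancy
step 13: acc = -31 + -16 = -47 -> checks out
step 14: acc = -47 + -5 = -52 -> in agreement
step 15: acc = -52 + -3 = -55 -> checks out
step 16: acc = -55 + -5 = -60 -> checks out
Each recorded entry agrees with the recomputation.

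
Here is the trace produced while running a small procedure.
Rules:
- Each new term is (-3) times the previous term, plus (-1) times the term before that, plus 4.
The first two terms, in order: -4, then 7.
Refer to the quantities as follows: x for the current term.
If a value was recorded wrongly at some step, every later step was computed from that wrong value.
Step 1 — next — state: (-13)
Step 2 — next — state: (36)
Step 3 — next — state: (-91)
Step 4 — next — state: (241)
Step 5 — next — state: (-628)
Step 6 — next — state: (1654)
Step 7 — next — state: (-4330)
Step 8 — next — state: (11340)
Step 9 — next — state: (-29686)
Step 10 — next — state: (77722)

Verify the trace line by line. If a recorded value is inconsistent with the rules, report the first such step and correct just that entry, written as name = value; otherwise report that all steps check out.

Recomputing the run from the initial state:
step 1: x = -13
step 2: x = 36
step 3: x = -91
step 4: x = 241
step 5: x = -628
step 6: x = 1647
step 7: x = -4309
step 8: x = 11284
step 9: x = -29539
step 10: x = 77337
The first disagreement with the trace is at step 6, where the value should be x = 1647.

step 6, x = 1647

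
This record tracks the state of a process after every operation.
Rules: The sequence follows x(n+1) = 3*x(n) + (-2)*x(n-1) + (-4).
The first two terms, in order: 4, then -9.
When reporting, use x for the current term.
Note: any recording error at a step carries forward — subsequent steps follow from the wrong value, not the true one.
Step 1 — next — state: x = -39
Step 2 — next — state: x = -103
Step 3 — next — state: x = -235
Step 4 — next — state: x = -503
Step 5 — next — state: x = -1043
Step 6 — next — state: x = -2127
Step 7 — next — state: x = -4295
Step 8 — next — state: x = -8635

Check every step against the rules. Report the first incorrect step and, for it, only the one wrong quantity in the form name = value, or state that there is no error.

Step 1: x = 3*(-9) + (-2)*(4) + (-4) = -39 — checks out.
Step 2: x = 3*(-39) + (-2)*(-9) + (-4) = -103 — checks out.
Step 3: x = 3*(-103) + (-2)*(-39) + (-4) = -235 — consistent with the record.
Step 4: x = 3*(-235) + (-2)*(-103) + (-4) = -503 — checks out.
Step 5: x = 3*(-503) + (-2)*(-235) + (-4) = -1043 — verified.
Step 6: x = 3*(-1043) + (-2)*(-503) + (-4) = -2127 — confirmed correct.
Step 7: x = 3*(-2127) + (-2)*(-1043) + (-4) = -4299 — the record disagrees here.
The earliest wrong entry is at step 7: it should read x = -4299.

step 7, x = -4299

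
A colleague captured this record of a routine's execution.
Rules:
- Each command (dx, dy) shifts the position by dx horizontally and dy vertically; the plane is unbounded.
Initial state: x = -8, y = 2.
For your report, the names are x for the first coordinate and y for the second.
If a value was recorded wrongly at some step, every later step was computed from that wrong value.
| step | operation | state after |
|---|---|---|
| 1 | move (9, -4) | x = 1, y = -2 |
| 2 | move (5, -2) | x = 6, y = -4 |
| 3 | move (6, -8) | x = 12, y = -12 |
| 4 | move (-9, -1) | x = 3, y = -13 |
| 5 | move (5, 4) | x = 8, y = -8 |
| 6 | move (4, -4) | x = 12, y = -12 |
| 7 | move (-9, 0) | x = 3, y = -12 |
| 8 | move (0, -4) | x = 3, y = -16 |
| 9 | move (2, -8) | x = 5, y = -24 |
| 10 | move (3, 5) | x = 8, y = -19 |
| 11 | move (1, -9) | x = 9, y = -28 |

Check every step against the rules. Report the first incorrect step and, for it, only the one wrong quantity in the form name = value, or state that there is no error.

Recomputing the run from the initial state:
step 1: x = 1, y = -2
step 2: x = 6, y = -4
step 3: x = 12, y = -12
step 4: x = 3, y = -13
step 5: x = 8, y = -9
step 6: x = 12, y = -13
step 7: x = 3, y = -13
step 8: x = 3, y = -17
step 9: x = 5, y = -25
step 10: x = 8, y = -20
step 11: x = 9, y = -29
The first disagreement with the record is at step 5, where the value should be y = -9.

step 5, y = -9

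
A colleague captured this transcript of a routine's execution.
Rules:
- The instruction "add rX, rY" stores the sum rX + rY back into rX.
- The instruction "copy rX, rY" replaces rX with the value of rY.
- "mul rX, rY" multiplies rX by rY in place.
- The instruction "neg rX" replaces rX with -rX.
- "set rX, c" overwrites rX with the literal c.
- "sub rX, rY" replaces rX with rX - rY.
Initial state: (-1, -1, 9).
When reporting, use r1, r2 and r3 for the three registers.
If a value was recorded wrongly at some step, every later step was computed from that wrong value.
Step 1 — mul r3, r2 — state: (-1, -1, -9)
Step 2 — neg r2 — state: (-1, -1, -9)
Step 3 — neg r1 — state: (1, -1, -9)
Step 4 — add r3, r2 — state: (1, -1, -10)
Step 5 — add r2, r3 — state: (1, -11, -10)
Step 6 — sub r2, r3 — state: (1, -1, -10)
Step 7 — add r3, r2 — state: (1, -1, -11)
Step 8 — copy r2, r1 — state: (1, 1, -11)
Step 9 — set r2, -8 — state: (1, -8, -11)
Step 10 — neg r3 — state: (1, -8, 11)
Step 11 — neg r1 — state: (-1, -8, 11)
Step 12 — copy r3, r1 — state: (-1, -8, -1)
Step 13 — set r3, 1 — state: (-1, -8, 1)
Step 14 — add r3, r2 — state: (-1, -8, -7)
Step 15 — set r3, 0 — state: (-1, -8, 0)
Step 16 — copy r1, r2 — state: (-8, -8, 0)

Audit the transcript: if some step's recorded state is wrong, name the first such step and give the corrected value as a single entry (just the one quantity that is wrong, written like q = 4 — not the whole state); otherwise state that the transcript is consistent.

step 2, r2 = 1

1. r3 = 9 * -1 = -9 (agrees with the transcript)
2. r2 = -(-1) = 1 (the entry is off here)
So the first discrepancy is step 2, where the right value is r2 = 1.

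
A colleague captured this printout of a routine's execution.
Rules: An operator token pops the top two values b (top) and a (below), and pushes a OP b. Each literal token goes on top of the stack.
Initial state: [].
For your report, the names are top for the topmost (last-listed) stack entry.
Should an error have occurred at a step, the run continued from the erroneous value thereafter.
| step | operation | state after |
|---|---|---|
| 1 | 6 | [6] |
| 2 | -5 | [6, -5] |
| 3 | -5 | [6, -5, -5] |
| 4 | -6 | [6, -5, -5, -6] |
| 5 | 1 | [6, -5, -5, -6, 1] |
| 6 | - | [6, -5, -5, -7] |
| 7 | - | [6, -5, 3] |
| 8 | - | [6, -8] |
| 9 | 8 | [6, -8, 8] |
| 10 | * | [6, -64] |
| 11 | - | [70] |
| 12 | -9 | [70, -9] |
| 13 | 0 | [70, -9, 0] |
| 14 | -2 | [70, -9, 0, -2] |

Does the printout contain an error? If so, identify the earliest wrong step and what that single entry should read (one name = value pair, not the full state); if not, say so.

step 7, top = 2

Recomputing the run from the initial state:
step 1: [6]
step 2: [6, -5]
step 3: [6, -5, -5]
step 4: [6, -5, -5, -6]
step 5: [6, -5, -5, -6, 1]
step 6: [6, -5, -5, -7]
step 7: [6, -5, 2]
step 8: [6, -7]
step 9: [6, -7, 8]
step 10: [6, -56]
step 11: [62]
step 12: [62, -9]
step 13: [62, -9, 0]
step 14: [62, -9, 0, -2]
The first disagreement with the printout is at step 7, where the value should be top = 2.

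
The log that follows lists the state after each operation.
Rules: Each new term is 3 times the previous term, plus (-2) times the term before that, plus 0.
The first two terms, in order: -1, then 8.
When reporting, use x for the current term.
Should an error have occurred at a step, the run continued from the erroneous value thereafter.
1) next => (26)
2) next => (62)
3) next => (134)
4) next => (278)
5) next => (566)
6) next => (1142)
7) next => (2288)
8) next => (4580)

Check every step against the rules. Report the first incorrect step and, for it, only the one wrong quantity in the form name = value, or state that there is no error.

step 7, x = 2294

1. x = 3*(8) + (-2)*(-1) + (0) = 26 (exactly as logged)
2. x = 3*(26) + (-2)*(8) + (0) = 62 (checks out)
3. x = 3*(62) + (-2)*(26) + (0) = 134 (exactly as logged)
4. x = 3*(134) + (-2)*(62) + (0) = 278 (agrees with the log)
5. x = 3*(278) + (-2)*(134) + (0) = 566 (consistent with the log)
6. x = 3*(566) + (-2)*(278) + (0) = 1142 (matches)
7. x = 3*(1142) + (-2)*(566) + (0) = 2294 (the entry is off here)
First incorrect step: 7; the correct value is x = 2294.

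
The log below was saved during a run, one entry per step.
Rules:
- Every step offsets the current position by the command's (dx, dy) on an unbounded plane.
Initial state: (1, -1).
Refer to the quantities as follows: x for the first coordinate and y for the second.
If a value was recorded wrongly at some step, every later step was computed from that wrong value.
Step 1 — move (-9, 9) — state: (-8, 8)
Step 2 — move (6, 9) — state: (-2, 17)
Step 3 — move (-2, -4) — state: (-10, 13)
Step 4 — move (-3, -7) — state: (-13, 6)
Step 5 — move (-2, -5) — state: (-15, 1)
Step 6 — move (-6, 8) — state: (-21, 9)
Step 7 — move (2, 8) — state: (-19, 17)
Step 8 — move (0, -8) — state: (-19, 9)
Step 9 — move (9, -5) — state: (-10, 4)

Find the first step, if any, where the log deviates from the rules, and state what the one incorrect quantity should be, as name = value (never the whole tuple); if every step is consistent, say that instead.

step 3, x = -4

Recomputing the run from the initial state:
step 1: x = -8, y = 8
step 2: x = -2, y = 17
step 3: x = -4, y = 13
step 4: x = -7, y = 6
step 5: x = -9, y = 1
step 6: x = -15, y = 9
step 7: x = -13, y = 17
step 8: x = -13, y = 9
step 9: x = -4, y = 4
The first disagreement with the log is at step 3, where the value should be x = -4.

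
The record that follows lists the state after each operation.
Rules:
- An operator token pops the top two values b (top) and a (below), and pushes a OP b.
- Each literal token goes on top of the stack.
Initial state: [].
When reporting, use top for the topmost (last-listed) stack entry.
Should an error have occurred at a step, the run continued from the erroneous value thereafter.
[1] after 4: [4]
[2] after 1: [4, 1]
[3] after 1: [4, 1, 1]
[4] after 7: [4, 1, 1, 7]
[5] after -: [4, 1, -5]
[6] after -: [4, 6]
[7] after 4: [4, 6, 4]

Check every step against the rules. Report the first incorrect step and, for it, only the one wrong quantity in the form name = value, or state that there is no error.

Recomputing the run from the initial state:
step 1: [4]
step 2: [4, 1]
step 3: [4, 1, 1]
step 4: [4, 1, 1, 7]
step 5: [4, 1, -6]
step 6: [4, 7]
step 7: [4, 7, 4]
The first disagreement with the record is at step 5, where the value should be top = -6.

step 5, top = -6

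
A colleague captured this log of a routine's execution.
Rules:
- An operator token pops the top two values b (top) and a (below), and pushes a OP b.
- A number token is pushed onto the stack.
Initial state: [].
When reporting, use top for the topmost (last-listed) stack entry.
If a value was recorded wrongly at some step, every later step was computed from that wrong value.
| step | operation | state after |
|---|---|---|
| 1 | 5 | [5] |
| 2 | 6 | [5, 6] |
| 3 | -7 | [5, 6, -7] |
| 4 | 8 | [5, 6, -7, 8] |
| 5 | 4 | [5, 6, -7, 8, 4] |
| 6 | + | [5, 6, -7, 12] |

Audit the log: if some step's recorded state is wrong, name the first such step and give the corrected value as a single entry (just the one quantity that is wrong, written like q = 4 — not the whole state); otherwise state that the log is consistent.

no error

Step 1: push 5: top = 5 — consistent with the log.
Step 2: push 6: top = 6 — no discrepancy.
Step 3: push -7: top = -7 — in agreement.
Step 4: push 8: top = 8 — consistent with the log.
Step 5: push 4: top = 4 — checks out.
Step 6: 8 + 4 = 12 — checks out.
No step deviates from the rules.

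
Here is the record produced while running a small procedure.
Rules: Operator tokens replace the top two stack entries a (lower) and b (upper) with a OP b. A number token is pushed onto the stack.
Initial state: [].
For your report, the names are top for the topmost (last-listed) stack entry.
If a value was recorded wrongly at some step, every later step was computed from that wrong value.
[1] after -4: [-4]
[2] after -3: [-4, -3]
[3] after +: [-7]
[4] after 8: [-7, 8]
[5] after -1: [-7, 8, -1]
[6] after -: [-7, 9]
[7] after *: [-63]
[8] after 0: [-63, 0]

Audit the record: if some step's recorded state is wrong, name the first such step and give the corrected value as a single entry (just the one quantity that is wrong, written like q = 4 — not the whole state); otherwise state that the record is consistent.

no error

1. push -4: top = -4 (in agreement)
2. push -3: top = -3 (agrees with the record)
3. -4 + -3 = -7 (no discrepancy)
4. push 8: top = 8 (no discrepancy)
5. push -1: top = -1 (matches)
6. 8 - -1 = 9 (in agreement)
7. -7 * 9 = -63 (exactly as logged)
8. push 0: top = 0 (no discrepancy)
No step deviates from the rules.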